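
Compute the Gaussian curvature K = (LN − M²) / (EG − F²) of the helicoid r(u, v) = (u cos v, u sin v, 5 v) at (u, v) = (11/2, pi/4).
K = -400/48841

Coefficients of the first fundamental form: E = 1, F = 0, G = u^2 + 25.
Coefficients of the second fundamental form: L = 0, M = -5/sqrt(u^2 + 25), N = 0.
Assemble K = (LN − M²)/(EG − F²) = -25/(u^2 + 25)^2. At (u, v) = (11/2, pi/4): K = -400/48841.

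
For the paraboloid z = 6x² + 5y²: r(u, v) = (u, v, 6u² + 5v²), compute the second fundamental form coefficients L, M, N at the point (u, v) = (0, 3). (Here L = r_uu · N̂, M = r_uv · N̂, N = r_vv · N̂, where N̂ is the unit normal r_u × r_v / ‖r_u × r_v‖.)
L = 12*sqrt(901)/901;  M = 0;  N = 10*sqrt(901)/901

Compute the unit normal N̂(u, v) = (-12*u/sqrt(144*u^2 + 100*v^2 + 1), -10*v/sqrt(144*u^2 + 100*v^2 + 1), 1/sqrt(144*u^2 + 100*v^2 + 1)), and the second partials r_uu, r_uv, r_vv. Take dot products:
  L(u, v) = r_uu · N̂ = 12/sqrt(144*u^2 + 100*v^2 + 1),
  M(u, v) = r_uv · N̂ = 0,
  N(u, v) = r_vv · N̂ = 10/sqrt(144*u^2 + 100*v^2 + 1).
Evaluating at (u, v) = (0, 3):
  L = 12*sqrt(901)/901, M = 0, N = 10*sqrt(901)/901.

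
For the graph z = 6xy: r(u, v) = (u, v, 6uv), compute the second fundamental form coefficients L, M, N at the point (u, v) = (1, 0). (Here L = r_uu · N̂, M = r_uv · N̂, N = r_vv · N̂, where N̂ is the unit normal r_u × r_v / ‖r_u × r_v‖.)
L = 0;  M = 6*sqrt(37)/37;  N = 0

Compute the unit normal N̂(u, v) = (-6*v/sqrt(36*u^2 + 36*v^2 + 1), -6*u/sqrt(36*u^2 + 36*v^2 + 1), 1/sqrt(36*u^2 + 36*v^2 + 1)), and the second partials r_uu, r_uv, r_vv. Take dot products:
  L(u, v) = r_uu · N̂ = 0,
  M(u, v) = r_uv · N̂ = 6/sqrt(36*u^2 + 36*v^2 + 1),
  N(u, v) = r_vv · N̂ = 0.
Evaluating at (u, v) = (1, 0):
  L = 0, M = 6*sqrt(37)/37, N = 0.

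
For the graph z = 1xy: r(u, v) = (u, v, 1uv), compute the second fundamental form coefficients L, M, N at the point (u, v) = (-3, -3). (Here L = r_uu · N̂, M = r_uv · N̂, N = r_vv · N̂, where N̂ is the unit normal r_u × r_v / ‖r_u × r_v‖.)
L = 0;  M = sqrt(19)/19;  N = 0

Compute the unit normal N̂(u, v) = (-v/sqrt(u^2 + v^2 + 1), -u/sqrt(u^2 + v^2 + 1), 1/sqrt(u^2 + v^2 + 1)), and the second partials r_uu, r_uv, r_vv. Take dot products:
  L(u, v) = r_uu · N̂ = 0,
  M(u, v) = r_uv · N̂ = 1/sqrt(u^2 + v^2 + 1),
  N(u, v) = r_vv · N̂ = 0.
Evaluating at (u, v) = (-3, -3):
  L = 0, M = sqrt(19)/19, N = 0.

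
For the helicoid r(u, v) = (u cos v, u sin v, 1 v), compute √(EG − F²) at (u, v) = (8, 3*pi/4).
√(EG − F²)|_{(8, 3*pi/4)} = sqrt(65)

E = 1, F = 0, G = u^2 + 1; EG − F² = u^2 + 1; √(EG − F²) = sqrt(u^2 + 1). At the given point: sqrt(65).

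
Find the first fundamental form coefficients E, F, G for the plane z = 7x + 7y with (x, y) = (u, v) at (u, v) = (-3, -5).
E = 50;  F = 49;  G = 50

Partials: r_u = (1, 0, 7), r_v = (0, 1, 7). As functions of (u, v):
  E = r_u · r_u = 50,
  F = r_u · r_v = 49,
  G = r_v · r_v = 50.
Evaluating at (u, v) = (-3, -5): E = 50, F = 49, G = 50.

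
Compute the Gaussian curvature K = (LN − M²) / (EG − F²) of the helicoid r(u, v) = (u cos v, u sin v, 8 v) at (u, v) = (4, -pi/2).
K = -1/100

Coefficients of the first fundamental form: E = 1, F = 0, G = u^2 + 64.
Coefficients of the second fundamental form: L = 0, M = -8/sqrt(u^2 + 64), N = 0.
Assemble K = (LN − M²)/(EG − F²) = -64/(u^2 + 64)^2. At (u, v) = (4, -pi/2): K = -1/100.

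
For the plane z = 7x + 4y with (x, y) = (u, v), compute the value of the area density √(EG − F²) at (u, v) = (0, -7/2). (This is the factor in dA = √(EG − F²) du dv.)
√(EG − F²)|_{(0, -7/2)} = sqrt(66)

E = 50, F = 28, G = 17, so EG − F² = 66. Taking the positive square root: √(EG − F²) = sqrt(66). At (u, v) = (0, -7/2): sqrt(66).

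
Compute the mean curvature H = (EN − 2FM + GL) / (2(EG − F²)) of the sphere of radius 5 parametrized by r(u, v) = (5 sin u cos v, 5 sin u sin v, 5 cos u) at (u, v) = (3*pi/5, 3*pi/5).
H = -1/5

With E = 25, F = 0, G = 25*sin(u)^2, L = -5*sin(u)/Abs(sin(u)), M = 0, N = -5*sin(u)^3/Abs(sin(u)), assemble
  H = (EN − 2FM + GL) / (2(EG − F²)) = -sin(u)/(5*Abs(sin(u))).
At (u, v) = (3*pi/5, 3*pi/5): H = -1/5.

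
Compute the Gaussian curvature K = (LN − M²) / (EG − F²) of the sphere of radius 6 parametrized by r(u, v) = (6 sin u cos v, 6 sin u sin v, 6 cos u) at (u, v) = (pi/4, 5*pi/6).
K = 1/36

Coefficients of the first fundamental form: E = 36, F = 0, G = 36*sin(u)^2.
Coefficients of the second fundamental form: L = -6*sin(u)/Abs(sin(u)), M = 0, N = -6*sin(u)^3/Abs(sin(u)).
Assemble K = (LN − M²)/(EG − F²) = 1/36. At (u, v) = (pi/4, 5*pi/6): K = 1/36.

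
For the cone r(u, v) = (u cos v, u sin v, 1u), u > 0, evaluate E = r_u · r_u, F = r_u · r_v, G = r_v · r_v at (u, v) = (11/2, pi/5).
E = 2;  F = 0;  G = 121/4

Partials: r_u = (cos(v), sin(v), 1), r_v = (-u*sin(v), u*cos(v), 0). As functions of (u, v):
  E = r_u · r_u = 2,
  F = r_u · r_v = 0,
  G = r_v · r_v = u^2.
Evaluating at (u, v) = (11/2, pi/5): E = 2, F = 0, G = 121/4.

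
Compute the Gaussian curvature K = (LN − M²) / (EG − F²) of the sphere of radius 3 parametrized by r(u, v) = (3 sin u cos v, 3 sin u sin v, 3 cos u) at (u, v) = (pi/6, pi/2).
K = 1/9

Coefficients of the first fundamental form: E = 9, F = 0, G = 9*sin(u)^2.
Coefficients of the second fundamental form: L = -3*sin(u)/Abs(sin(u)), M = 0, N = -3*sin(u)^3/Abs(sin(u)).
Assemble K = (LN − M²)/(EG − F²) = 1/9. At (u, v) = (pi/6, pi/2): K = 1/9.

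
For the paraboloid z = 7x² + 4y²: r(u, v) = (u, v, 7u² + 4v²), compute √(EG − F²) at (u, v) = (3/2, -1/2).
√(EG − F²)|_{(3/2, -1/2)} = sqrt(458)

E = 196*u^2 + 1, F = 112*u*v, G = 64*v^2 + 1; EG − F² = 196*u^2 + 64*v^2 + 1; √(EG − F²) = sqrt(196*u^2 + 64*v^2 + 1). At the given point: sqrt(458).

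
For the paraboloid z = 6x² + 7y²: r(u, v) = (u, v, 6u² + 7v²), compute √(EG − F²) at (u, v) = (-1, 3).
√(EG − F²)|_{(-1, 3)} = sqrt(1909)

E = 144*u^2 + 1, F = 168*u*v, G = 196*v^2 + 1; EG − F² = 144*u^2 + 196*v^2 + 1; √(EG − F²) = sqrt(144*u^2 + 196*v^2 + 1). At the given point: sqrt(1909).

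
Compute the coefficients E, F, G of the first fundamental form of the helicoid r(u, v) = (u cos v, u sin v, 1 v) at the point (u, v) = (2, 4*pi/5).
E = 1;  F = 0;  G = 5

Partials: r_u = (cos(v), sin(v), 0), r_v = (-u*sin(v), u*cos(v), 1). As functions of (u, v):
  E = r_u · r_u = 1,
  F = r_u · r_v = 0,
  G = r_v · r_v = u^2 + 1.
Evaluating at (u, v) = (2, 4*pi/5): E = 1, F = 0, G = 5.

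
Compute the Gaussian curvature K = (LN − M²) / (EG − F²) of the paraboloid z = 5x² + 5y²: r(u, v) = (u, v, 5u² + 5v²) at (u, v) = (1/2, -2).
K = 25/45369

Coefficients of the first fundamental form: E = 100*u^2 + 1, F = 100*u*v, G = 100*v^2 + 1.
Coefficients of the second fundamental form: L = 10/sqrt(100*u^2 + 100*v^2 + 1), M = 0, N = 10/sqrt(100*u^2 + 100*v^2 + 1).
Assemble K = (LN − M²)/(EG − F²) = 100/(10000*u^4 + 20000*u^2*v^2 + 200*u^2 + 10000*v^4 + 200*v^2 + 1). At (u, v) = (1/2, -2): K = 25/45369.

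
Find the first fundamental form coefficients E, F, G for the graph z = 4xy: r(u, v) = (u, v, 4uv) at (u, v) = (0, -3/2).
E = 37;  F = 0;  G = 1

Partials: r_u = (1, 0, 4*v), r_v = (0, 1, 4*u). As functions of (u, v):
  E = r_u · r_u = 16*v^2 + 1,
  F = r_u · r_v = 16*u*v,
  G = r_v · r_v = 16*u^2 + 1.
Evaluating at (u, v) = (0, -3/2): E = 37, F = 0, G = 1.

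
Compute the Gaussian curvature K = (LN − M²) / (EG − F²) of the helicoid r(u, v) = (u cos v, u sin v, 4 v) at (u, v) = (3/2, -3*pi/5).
K = -256/5329

Coefficients of the first fundamental form: E = 1, F = 0, G = u^2 + 16.
Coefficients of the second fundamental form: L = 0, M = -4/sqrt(u^2 + 16), N = 0.
Assemble K = (LN − M²)/(EG − F²) = -16/(u^2 + 16)^2. At (u, v) = (3/2, -3*pi/5): K = -256/5329.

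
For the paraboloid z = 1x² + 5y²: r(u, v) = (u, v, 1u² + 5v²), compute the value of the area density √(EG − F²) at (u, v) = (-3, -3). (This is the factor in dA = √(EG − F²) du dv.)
√(EG − F²)|_{(-3, -3)} = sqrt(937)

E = 4*u^2 + 1, F = 20*u*v, G = 100*v^2 + 1, so EG − F² = 4*u^2 + 100*v^2 + 1. Taking the positive square root: √(EG − F²) = sqrt(4*u^2 + 100*v^2 + 1). At (u, v) = (-3, -3): sqrt(937).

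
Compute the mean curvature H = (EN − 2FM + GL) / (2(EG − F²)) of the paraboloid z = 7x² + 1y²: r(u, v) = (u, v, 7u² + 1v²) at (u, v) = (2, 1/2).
H = 799*sqrt(786)/617796

With E = 196*u^2 + 1, F = 28*u*v, G = 4*v^2 + 1, L = 14/sqrt(196*u^2 + 4*v^2 + 1), M = 0, N = 2/sqrt(196*u^2 + 4*v^2 + 1), assemble
  H = (EN − 2FM + GL) / (2(EG − F²)) = 4*(49*u^2 + 7*v^2 + 2)/(196*u^2 + 4*v^2 + 1)^(3/2).
At (u, v) = (2, 1/2): H = 799*sqrt(786)/617796.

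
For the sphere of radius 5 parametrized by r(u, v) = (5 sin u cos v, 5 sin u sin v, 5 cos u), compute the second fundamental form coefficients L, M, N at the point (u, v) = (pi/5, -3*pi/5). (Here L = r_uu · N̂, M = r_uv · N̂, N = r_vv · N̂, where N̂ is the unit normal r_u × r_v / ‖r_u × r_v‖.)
L = -5;  M = 0;  N = -25/8 + 5*sqrt(5)/8

Compute the unit normal N̂(u, v) = (sin(u)^2*cos(v)/Abs(sin(u)), sin(u)^2*sin(v)/Abs(sin(u)), sin(2*u)/(2*Abs(sin(u)))), and the second partials r_uu, r_uv, r_vv. Take dot products:
  L(u, v) = r_uu · N̂ = -5*sin(u)/Abs(sin(u)),
  M(u, v) = r_uv · N̂ = 0,
  N(u, v) = r_vv · N̂ = -5*sin(u)^3/Abs(sin(u)).
Evaluating at (u, v) = (pi/5, -3*pi/5):
  L = -5, M = 0, N = -25/8 + 5*sqrt(5)/8.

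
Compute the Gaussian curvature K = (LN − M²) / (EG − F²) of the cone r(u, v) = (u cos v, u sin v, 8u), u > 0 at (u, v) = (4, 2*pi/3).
K = 0

Coefficients of the first fundamental form: E = 65, F = 0, G = u^2.
Coefficients of the second fundamental form: L = 0, M = 0, N = 8*sqrt(65)*u^2/(65*Abs(u)).
Assemble K = (LN − M²)/(EG − F²) = 0. At (u, v) = (4, 2*pi/3): K = 0.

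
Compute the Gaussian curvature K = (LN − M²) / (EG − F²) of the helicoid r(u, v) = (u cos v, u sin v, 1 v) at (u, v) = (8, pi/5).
K = -1/4225

Coefficients of the first fundamental form: E = 1, F = 0, G = u^2 + 1.
Coefficients of the second fundamental form: L = 0, M = -1/sqrt(u^2 + 1), N = 0.
Assemble K = (LN − M²)/(EG − F²) = -1/(u^2 + 1)^2. At (u, v) = (8, pi/5): K = -1/4225.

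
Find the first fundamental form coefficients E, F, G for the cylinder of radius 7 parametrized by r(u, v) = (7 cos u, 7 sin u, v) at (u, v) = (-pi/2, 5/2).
E = 49;  F = 0;  G = 1

Partials: r_u = (-7*sin(u), 7*cos(u), 0), r_v = (0, 0, 1). As functions of (u, v):
  E = r_u · r_u = 49,
  F = r_u · r_v = 0,
  G = r_v · r_v = 1.
Evaluating at (u, v) = (-pi/2, 5/2): E = 49, F = 0, G = 1.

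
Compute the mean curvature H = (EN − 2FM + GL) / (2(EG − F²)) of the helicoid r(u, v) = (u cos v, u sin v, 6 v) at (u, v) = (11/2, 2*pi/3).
H = 0

With E = 1, F = 0, G = u^2 + 36, L = 0, M = -6/sqrt(u^2 + 36), N = 0, assemble
  H = (EN − 2FM + GL) / (2(EG − F²)) = 0.
At (u, v) = (11/2, 2*pi/3): H = 0.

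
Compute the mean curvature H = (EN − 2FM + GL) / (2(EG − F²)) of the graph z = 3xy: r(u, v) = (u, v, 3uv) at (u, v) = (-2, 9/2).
H = 1944*sqrt(877)/769129

With E = 9*v^2 + 1, F = 9*u*v, G = 9*u^2 + 1, L = 0, M = 3/sqrt(9*u^2 + 9*v^2 + 1), N = 0, assemble
  H = (EN − 2FM + GL) / (2(EG − F²)) = -27*u*v/(9*u^2 + 9*v^2 + 1)^(3/2).
At (u, v) = (-2, 9/2): H = 1944*sqrt(877)/769129.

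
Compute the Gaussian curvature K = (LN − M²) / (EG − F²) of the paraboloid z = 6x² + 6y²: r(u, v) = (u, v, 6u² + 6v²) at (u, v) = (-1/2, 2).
K = 144/375769

Coefficients of the first fundamental form: E = 144*u^2 + 1, F = 144*u*v, G = 144*v^2 + 1.
Coefficients of the second fundamental form: L = 12/sqrt(144*u^2 + 144*v^2 + 1), M = 0, N = 12/sqrt(144*u^2 + 144*v^2 + 1).
Assemble K = (LN − M²)/(EG − F²) = 144/(20736*u^4 + 41472*u^2*v^2 + 288*u^2 + 20736*v^4 + 288*v^2 + 1). At (u, v) = (-1/2, 2): K = 144/375769.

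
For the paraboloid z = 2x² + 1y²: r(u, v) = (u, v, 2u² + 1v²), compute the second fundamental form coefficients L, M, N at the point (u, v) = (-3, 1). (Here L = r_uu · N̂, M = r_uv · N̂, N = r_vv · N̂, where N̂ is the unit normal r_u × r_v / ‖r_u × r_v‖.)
L = 4*sqrt(149)/149;  M = 0;  N = 2*sqrt(149)/149

Compute the unit normal N̂(u, v) = (-4*u/sqrt(16*u^2 + 4*v^2 + 1), -2*v/sqrt(16*u^2 + 4*v^2 + 1), 1/sqrt(16*u^2 + 4*v^2 + 1)), and the second partials r_uu, r_uv, r_vv. Take dot products:
  L(u, v) = r_uu · N̂ = 4/sqrt(16*u^2 + 4*v^2 + 1),
  M(u, v) = r_uv · N̂ = 0,
  N(u, v) = r_vv · N̂ = 2/sqrt(16*u^2 + 4*v^2 + 1).
Evaluating at (u, v) = (-3, 1):
  L = 4*sqrt(149)/149, M = 0, N = 2*sqrt(149)/149.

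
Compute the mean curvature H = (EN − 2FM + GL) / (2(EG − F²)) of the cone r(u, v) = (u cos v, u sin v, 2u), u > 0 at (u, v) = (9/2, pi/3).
H = 2*sqrt(5)/45

With E = 5, F = 0, G = u^2, L = 0, M = 0, N = 2*sqrt(5)*u^2/(5*Abs(u)), assemble
  H = (EN − 2FM + GL) / (2(EG − F²)) = sqrt(5)/(5*Abs(u)).
At (u, v) = (9/2, pi/3): H = 2*sqrt(5)/45.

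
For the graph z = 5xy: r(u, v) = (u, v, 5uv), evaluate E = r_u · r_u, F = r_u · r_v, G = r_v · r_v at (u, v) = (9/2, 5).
E = 626;  F = 1125/2;  G = 2029/4

Partials: r_u = (1, 0, 5*v), r_v = (0, 1, 5*u). As functions of (u, v):
  E = r_u · r_u = 25*v^2 + 1,
  F = r_u · r_v = 25*u*v,
  G = r_v · r_v = 25*u^2 + 1.
Evaluating at (u, v) = (9/2, 5): E = 626, F = 1125/2, G = 2029/4.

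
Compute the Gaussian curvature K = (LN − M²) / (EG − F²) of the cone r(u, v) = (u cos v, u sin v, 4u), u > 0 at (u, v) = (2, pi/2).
K = 0

Coefficients of the first fundamental form: E = 17, F = 0, G = u^2.
Coefficients of the second fundamental form: L = 0, M = 0, N = 4*sqrt(17)*u^2/(17*Abs(u)).
Assemble K = (LN − M²)/(EG − F²) = 0. At (u, v) = (2, pi/2): K = 0.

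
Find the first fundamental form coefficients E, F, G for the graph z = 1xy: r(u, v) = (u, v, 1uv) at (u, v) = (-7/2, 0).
E = 1;  F = 0;  G = 53/4

Partials: r_u = (1, 0, v), r_v = (0, 1, u). As functions of (u, v):
  E = r_u · r_u = v^2 + 1,
  F = r_u · r_v = u*v,
  G = r_v · r_v = u^2 + 1.
Evaluating at (u, v) = (-7/2, 0): E = 1, F = 0, G = 53/4.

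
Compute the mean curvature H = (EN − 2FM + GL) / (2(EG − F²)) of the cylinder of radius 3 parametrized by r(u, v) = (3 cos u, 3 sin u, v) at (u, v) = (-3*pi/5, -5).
H = -1/6

With E = 9, F = 0, G = 1, L = -3, M = 0, N = 0, assemble
  H = (EN − 2FM + GL) / (2(EG − F²)) = -1/6.
At (u, v) = (-3*pi/5, -5): H = -1/6.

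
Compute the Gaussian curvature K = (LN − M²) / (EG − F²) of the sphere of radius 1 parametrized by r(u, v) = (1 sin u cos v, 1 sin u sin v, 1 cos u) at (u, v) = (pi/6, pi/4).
K = 1

Coefficients of the first fundamental form: E = 1, F = 0, G = sin(u)^2.
Coefficients of the second fundamental form: L = -sin(u)/Abs(sin(u)), M = 0, N = -sin(u)^3/Abs(sin(u)).
Assemble K = (LN − M²)/(EG − F²) = 1. At (u, v) = (pi/6, pi/4): K = 1.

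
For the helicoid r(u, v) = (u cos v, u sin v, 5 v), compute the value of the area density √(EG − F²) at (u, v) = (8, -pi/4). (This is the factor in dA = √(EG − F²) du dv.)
√(EG − F²)|_{(8, -pi/4)} = sqrt(89)

E = 1, F = 0, G = u^2 + 25, so EG − F² = u^2 + 25. Taking the positive square root: √(EG − F²) = sqrt(u^2 + 25). At (u, v) = (8, -pi/4): sqrt(89).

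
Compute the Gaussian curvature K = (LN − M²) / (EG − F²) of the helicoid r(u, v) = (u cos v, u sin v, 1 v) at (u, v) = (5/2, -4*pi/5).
K = -16/841

Coefficients of the first fundamental form: E = 1, F = 0, G = u^2 + 1.
Coefficients of the second fundamental form: L = 0, M = -1/sqrt(u^2 + 1), N = 0.
Assemble K = (LN − M²)/(EG − F²) = -1/(u^2 + 1)^2. At (u, v) = (5/2, -4*pi/5): K = -16/841.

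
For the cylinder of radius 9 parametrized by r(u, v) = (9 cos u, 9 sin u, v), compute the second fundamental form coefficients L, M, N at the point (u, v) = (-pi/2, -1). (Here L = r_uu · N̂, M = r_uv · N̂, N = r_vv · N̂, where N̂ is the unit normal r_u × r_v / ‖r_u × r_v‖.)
L = -9;  M = 0;  N = 0

Compute the unit normal N̂(u, v) = (cos(u), sin(u), 0), and the second partials r_uu, r_uv, r_vv. Take dot products:
  L(u, v) = r_uu · N̂ = -9,
  M(u, v) = r_uv · N̂ = 0,
  N(u, v) = r_vv · N̂ = 0.
Evaluating at (u, v) = (-pi/2, -1):
  L = -9, M = 0, N = 0.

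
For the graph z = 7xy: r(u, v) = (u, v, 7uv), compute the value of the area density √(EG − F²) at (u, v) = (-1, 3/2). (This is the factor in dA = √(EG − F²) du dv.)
√(EG − F²)|_{(-1, 3/2)} = sqrt(641)/2

E = 49*v^2 + 1, F = 49*u*v, G = 49*u^2 + 1, so EG − F² = 49*u^2 + 49*v^2 + 1. Taking the positive square root: √(EG − F²) = sqrt(49*u^2 + 49*v^2 + 1). At (u, v) = (-1, 3/2): sqrt(641)/2.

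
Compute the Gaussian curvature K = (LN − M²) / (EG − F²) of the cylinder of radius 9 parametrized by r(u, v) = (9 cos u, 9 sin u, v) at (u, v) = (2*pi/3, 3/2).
K = 0

Coefficients of the first fundamental form: E = 81, F = 0, G = 1.
Coefficients of the second fundamental form: L = -9, M = 0, N = 0.
Assemble K = (LN − M²)/(EG − F²) = 0. At (u, v) = (2*pi/3, 3/2): K = 0.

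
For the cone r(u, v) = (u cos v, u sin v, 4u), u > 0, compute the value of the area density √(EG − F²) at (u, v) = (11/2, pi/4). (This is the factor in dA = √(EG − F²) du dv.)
√(EG − F²)|_{(11/2, pi/4)} = 11*sqrt(17)/2

E = 17, F = 0, G = u^2, so EG − F² = 17*u^2. Taking the positive square root: √(EG − F²) = sqrt(17)*Abs(u). At (u, v) = (11/2, pi/4): 11*sqrt(17)/2.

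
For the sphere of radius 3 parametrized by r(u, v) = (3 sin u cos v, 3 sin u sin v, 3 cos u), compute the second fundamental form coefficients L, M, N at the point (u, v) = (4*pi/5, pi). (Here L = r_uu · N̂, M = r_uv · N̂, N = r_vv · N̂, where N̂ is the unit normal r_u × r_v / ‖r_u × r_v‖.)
L = -3;  M = 0;  N = -15/8 + 3*sqrt(5)/8

Compute the unit normal N̂(u, v) = (sin(u)^2*cos(v)/Abs(sin(u)), sin(u)^2*sin(v)/Abs(sin(u)), sin(2*u)/(2*Abs(sin(u)))), and the second partials r_uu, r_uv, r_vv. Take dot products:
  L(u, v) = r_uu · N̂ = -3*sin(u)/Abs(sin(u)),
  M(u, v) = r_uv · N̂ = 0,
  N(u, v) = r_vv · N̂ = -3*sin(u)^3/Abs(sin(u)).
Evaluating at (u, v) = (4*pi/5, pi):
  L = -3, M = 0, N = -15/8 + 3*sqrt(5)/8.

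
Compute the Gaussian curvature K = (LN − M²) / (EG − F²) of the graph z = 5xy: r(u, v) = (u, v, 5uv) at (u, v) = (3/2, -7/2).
K = -100/528529

Coefficients of the first fundamental form: E = 25*v^2 + 1, F = 25*u*v, G = 25*u^2 + 1.
Coefficients of the second fundamental form: L = 0, M = 5/sqrt(25*u^2 + 25*v^2 + 1), N = 0.
Assemble K = (LN − M²)/(EG − F²) = -25/(625*u^4 + 1250*u^2*v^2 + 50*u^2 + 625*v^4 + 50*v^2 + 1). At (u, v) = (3/2, -7/2): K = -100/528529.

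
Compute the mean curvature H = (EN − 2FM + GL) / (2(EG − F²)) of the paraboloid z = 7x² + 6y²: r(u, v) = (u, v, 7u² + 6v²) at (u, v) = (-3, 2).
H = 14629*sqrt(2341)/5480281

With E = 196*u^2 + 1, F = 168*u*v, G = 144*v^2 + 1, L = 14/sqrt(196*u^2 + 144*v^2 + 1), M = 0, N = 12/sqrt(196*u^2 + 144*v^2 + 1), assemble
  H = (EN − 2FM + GL) / (2(EG − F²)) = (1176*u^2 + 1008*v^2 + 13)/(196*u^2 + 144*v^2 + 1)^(3/2).
At (u, v) = (-3, 2): H = 14629*sqrt(2341)/5480281.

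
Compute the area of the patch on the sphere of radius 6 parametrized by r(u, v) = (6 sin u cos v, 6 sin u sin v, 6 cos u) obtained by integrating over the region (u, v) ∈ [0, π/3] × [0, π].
Area = 18*pi

Area = ∫∫ √(EG − F²) du dv with √(EG − F²) = 36*Abs(sin(u)). Integrating over [0, π/3] × [0, π] gives 18*pi.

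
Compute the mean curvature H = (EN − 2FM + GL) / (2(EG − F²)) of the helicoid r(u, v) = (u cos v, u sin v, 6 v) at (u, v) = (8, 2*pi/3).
H = 0

With E = 1, F = 0, G = u^2 + 36, L = 0, M = -6/sqrt(u^2 + 36), N = 0, assemble
  H = (EN − 2FM + GL) / (2(EG − F²)) = 0.
At (u, v) = (8, 2*pi/3): H = 0.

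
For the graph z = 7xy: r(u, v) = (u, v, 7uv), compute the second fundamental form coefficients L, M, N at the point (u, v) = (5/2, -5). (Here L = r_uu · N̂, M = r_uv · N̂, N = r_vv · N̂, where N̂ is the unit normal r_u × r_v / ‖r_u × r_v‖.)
L = 0;  M = 14*sqrt(681)/2043;  N = 0

Compute the unit normal N̂(u, v) = (-7*v/sqrt(49*u^2 + 49*v^2 + 1), -7*u/sqrt(49*u^2 + 49*v^2 + 1), 1/sqrt(49*u^2 + 49*v^2 + 1)), and the second partials r_uu, r_uv, r_vv. Take dot products:
  L(u, v) = r_uu · N̂ = 0,
  M(u, v) = r_uv · N̂ = 7/sqrt(49*u^2 + 49*v^2 + 1),
  N(u, v) = r_vv · N̂ = 0.
Evaluating at (u, v) = (5/2, -5):
  L = 0, M = 14*sqrt(681)/2043, N = 0.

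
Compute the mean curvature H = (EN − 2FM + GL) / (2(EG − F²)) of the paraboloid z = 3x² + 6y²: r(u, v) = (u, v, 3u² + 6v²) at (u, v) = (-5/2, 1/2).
H = 1467*sqrt(262)/68644

With E = 36*u^2 + 1, F = 72*u*v, G = 144*v^2 + 1, L = 6/sqrt(36*u^2 + 144*v^2 + 1), M = 0, N = 12/sqrt(36*u^2 + 144*v^2 + 1), assemble
  H = (EN − 2FM + GL) / (2(EG − F²)) = 9*(24*u^2 + 48*v^2 + 1)/(36*u^2 + 144*v^2 + 1)^(3/2).
At (u, v) = (-5/2, 1/2): H = 1467*sqrt(262)/68644.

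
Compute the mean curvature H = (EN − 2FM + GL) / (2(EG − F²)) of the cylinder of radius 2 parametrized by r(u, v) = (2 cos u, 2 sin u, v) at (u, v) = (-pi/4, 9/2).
H = -1/4

With E = 4, F = 0, G = 1, L = -2, M = 0, N = 0, assemble
  H = (EN − 2FM + GL) / (2(EG − F²)) = -1/4.
At (u, v) = (-pi/4, 9/2): H = -1/4.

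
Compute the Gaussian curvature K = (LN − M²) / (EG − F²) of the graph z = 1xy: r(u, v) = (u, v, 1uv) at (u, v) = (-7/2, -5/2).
K = -4/1521

Coefficients of the first fundamental form: E = v^2 + 1, F = u*v, G = u^2 + 1.
Coefficients of the second fundamental form: L = 0, M = 1/sqrt(u^2 + v^2 + 1), N = 0.
Assemble K = (LN − M²)/(EG − F²) = 1/((u^2*v^2 - (u^2 + 1)*(v^2 + 1))*(u^2 + v^2 + 1)). At (u, v) = (-7/2, -5/2): K = -4/1521.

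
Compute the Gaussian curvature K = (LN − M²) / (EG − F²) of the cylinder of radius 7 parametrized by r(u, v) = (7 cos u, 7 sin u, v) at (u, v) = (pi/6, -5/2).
K = 0

Coefficients of the first fundamental form: E = 49, F = 0, G = 1.
Coefficients of the second fundamental form: L = -7, M = 0, N = 0.
Assemble K = (LN − M²)/(EG − F²) = 0. At (u, v) = (pi/6, -5/2): K = 0.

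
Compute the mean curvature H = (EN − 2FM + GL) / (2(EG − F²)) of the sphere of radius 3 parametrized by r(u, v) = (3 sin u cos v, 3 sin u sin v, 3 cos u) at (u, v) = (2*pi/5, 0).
H = -1/3

With E = 9, F = 0, G = 9*sin(u)^2, L = -3*sin(u)/Abs(sin(u)), M = 0, N = -3*sin(u)^3/Abs(sin(u)), assemble
  H = (EN − 2FM + GL) / (2(EG − F²)) = -sin(u)/(3*Abs(sin(u))).
At (u, v) = (2*pi/5, 0): H = -1/3.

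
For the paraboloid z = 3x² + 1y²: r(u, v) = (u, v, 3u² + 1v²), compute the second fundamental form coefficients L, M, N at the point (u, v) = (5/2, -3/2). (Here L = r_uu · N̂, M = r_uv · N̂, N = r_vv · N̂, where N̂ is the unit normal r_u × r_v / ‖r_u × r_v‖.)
L = 6*sqrt(235)/235;  M = 0;  N = 2*sqrt(235)/235

Compute the unit normal N̂(u, v) = (-6*u/sqrt(36*u^2 + 4*v^2 + 1), -2*v/sqrt(36*u^2 + 4*v^2 + 1), 1/sqrt(36*u^2 + 4*v^2 + 1)), and the second partials r_uu, r_uv, r_vv. Take dot products:
  L(u, v) = r_uu · N̂ = 6/sqrt(36*u^2 + 4*v^2 + 1),
  M(u, v) = r_uv · N̂ = 0,
  N(u, v) = r_vv · N̂ = 2/sqrt(36*u^2 + 4*v^2 + 1).
Evaluating at (u, v) = (5/2, -3/2):
  L = 6*sqrt(235)/235, M = 0, N = 2*sqrt(235)/235.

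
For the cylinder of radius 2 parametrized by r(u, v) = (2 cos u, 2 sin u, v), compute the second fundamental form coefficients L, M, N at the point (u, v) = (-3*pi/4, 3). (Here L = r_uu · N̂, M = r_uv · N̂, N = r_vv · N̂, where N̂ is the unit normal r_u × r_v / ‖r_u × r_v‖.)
L = -2;  M = 0;  N = 0

Compute the unit normal N̂(u, v) = (cos(u), sin(u), 0), and the second partials r_uu, r_uv, r_vv. Take dot products:
  L(u, v) = r_uu · N̂ = -2,
  M(u, v) = r_uv · N̂ = 0,
  N(u, v) = r_vv · N̂ = 0.
Evaluating at (u, v) = (-3*pi/4, 3):
  L = -2, M = 0, N = 0.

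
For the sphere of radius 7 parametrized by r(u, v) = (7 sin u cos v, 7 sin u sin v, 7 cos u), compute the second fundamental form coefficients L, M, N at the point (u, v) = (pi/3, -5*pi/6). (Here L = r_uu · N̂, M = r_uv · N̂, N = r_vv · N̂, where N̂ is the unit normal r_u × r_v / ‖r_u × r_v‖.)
L = -7;  M = 0;  N = -21/4

Compute the unit normal N̂(u, v) = (sin(u)^2*cos(v)/Abs(sin(u)), sin(u)^2*sin(v)/Abs(sin(u)), sin(2*u)/(2*Abs(sin(u)))), and the second partials r_uu, r_uv, r_vv. Take dot products:
  L(u, v) = r_uu · N̂ = -7*sin(u)/Abs(sin(u)),
  M(u, v) = r_uv · N̂ = 0,
  N(u, v) = r_vv · N̂ = -7*sin(u)^3/Abs(sin(u)).
Evaluating at (u, v) = (pi/3, -5*pi/6):
  L = -7, M = 0, N = -21/4.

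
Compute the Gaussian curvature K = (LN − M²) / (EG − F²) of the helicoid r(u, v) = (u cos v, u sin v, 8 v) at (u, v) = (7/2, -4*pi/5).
K = -1024/93025

Coefficients of the first fundamental form: E = 1, F = 0, G = u^2 + 64.
Coefficients of the second fundamental form: L = 0, M = -8/sqrt(u^2 + 64), N = 0.
Assemble K = (LN − M²)/(EG − F²) = -64/(u^2 + 64)^2. At (u, v) = (7/2, -4*pi/5): K = -1024/93025.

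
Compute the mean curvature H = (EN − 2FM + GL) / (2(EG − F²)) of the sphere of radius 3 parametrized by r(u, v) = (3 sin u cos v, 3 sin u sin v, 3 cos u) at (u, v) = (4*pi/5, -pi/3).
H = -1/3

With E = 9, F = 0, G = 9*sin(u)^2, L = -3*sin(u)/Abs(sin(u)), M = 0, N = -3*sin(u)^3/Abs(sin(u)), assemble
  H = (EN − 2FM + GL) / (2(EG − F²)) = -sin(u)/(3*Abs(sin(u))).
At (u, v) = (4*pi/5, -pi/3): H = -1/3.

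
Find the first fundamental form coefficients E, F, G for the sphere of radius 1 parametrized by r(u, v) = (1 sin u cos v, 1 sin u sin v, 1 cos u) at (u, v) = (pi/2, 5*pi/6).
E = 1;  F = 0;  G = 1

Partials: r_u = (cos(u)*cos(v), sin(v)*cos(u), -sin(u)), r_v = (-sin(u)*sin(v), sin(u)*cos(v), 0). As functions of (u, v):
  E = r_u · r_u = 1,
  F = r_u · r_v = 0,
  G = r_v · r_v = sin(u)^2.
Evaluating at (u, v) = (pi/2, 5*pi/6): E = 1, F = 0, G = 1.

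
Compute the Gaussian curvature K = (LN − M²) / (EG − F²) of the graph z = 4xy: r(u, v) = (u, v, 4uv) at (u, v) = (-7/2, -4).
K = -16/205209

Coefficients of the first fundamental form: E = 16*v^2 + 1, F = 16*u*v, G = 16*u^2 + 1.
Coefficients of the second fundamental form: L = 0, M = 4/sqrt(16*u^2 + 16*v^2 + 1), N = 0.
Assemble K = (LN − M²)/(EG − F²) = -16/(256*u^4 + 512*u^2*v^2 + 32*u^2 + 256*v^4 + 32*v^2 + 1). At (u, v) = (-7/2, -4): K = -16/205209.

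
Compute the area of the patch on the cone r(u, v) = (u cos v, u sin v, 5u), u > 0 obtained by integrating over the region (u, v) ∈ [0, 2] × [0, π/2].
Area = sqrt(26)*pi

Area = ∫∫ √(EG − F²) du dv with √(EG − F²) = sqrt(26)*Abs(u). Integrating over [0, 2] × [0, π/2] gives sqrt(26)*pi.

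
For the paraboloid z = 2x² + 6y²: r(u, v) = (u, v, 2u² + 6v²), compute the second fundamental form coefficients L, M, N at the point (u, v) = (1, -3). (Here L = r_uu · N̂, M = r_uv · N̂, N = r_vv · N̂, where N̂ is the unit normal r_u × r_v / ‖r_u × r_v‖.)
L = 4*sqrt(1313)/1313;  M = 0;  N = 12*sqrt(1313)/1313

Compute the unit normal N̂(u, v) = (-4*u/sqrt(16*u^2 + 144*v^2 + 1), -12*v/sqrt(16*u^2 + 144*v^2 + 1), 1/sqrt(16*u^2 + 144*v^2 + 1)), and the second partials r_uu, r_uv, r_vv. Take dot products:
  L(u, v) = r_uu · N̂ = 4/sqrt(16*u^2 + 144*v^2 + 1),
  M(u, v) = r_uv · N̂ = 0,
  N(u, v) = r_vv · N̂ = 12/sqrt(16*u^2 + 144*v^2 + 1).
Evaluating at (u, v) = (1, -3):
  L = 4*sqrt(1313)/1313, M = 0, N = 12*sqrt(1313)/1313.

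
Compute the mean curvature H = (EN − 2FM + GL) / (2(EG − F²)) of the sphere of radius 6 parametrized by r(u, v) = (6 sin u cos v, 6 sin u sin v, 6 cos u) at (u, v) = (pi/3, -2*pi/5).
H = -1/6

With E = 36, F = 0, G = 36*sin(u)^2, L = -6*sin(u)/Abs(sin(u)), M = 0, N = -6*sin(u)^3/Abs(sin(u)), assemble
  H = (EN − 2FM + GL) / (2(EG − F²)) = -sin(u)/(6*Abs(sin(u))).
At (u, v) = (pi/3, -2*pi/5): H = -1/6.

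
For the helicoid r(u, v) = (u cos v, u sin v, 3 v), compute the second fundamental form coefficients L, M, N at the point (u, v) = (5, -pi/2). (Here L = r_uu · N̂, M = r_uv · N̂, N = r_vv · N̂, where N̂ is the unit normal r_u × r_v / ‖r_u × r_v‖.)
L = 0;  M = -3*sqrt(34)/34;  N = 0

Compute the unit normal N̂(u, v) = (3*sin(v)/sqrt(u^2 + 9), -3*cos(v)/sqrt(u^2 + 9), u/sqrt(u^2 + 9)), and the second partials r_uu, r_uv, r_vv. Take dot products:
  L(u, v) = r_uu · N̂ = 0,
  M(u, v) = r_uv · N̂ = -3/sqrt(u^2 + 9),
  N(u, v) = r_vv · N̂ = 0.
Evaluating at (u, v) = (5, -pi/2):
  L = 0, M = -3*sqrt(34)/34, N = 0.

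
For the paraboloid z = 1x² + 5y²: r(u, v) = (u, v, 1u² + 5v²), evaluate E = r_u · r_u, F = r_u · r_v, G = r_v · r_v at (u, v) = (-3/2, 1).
E = 10;  F = -30;  G = 101

Partials: r_u = (1, 0, 2*u), r_v = (0, 1, 10*v). As functions of (u, v):
  E = r_u · r_u = 4*u^2 + 1,
  F = r_u · r_v = 20*u*v,
  G = r_v · r_v = 100*v^2 + 1.
Evaluating at (u, v) = (-3/2, 1): E = 10, F = -30, G = 101.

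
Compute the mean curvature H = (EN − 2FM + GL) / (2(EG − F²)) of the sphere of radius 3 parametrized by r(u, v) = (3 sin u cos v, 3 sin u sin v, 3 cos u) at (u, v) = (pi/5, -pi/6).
H = -1/3

With E = 9, F = 0, G = 9*sin(u)^2, L = -3*sin(u)/Abs(sin(u)), M = 0, N = -3*sin(u)^3/Abs(sin(u)), assemble
  H = (EN − 2FM + GL) / (2(EG − F²)) = -sin(u)/(3*Abs(sin(u))).
At (u, v) = (pi/5, -pi/6): H = -1/3.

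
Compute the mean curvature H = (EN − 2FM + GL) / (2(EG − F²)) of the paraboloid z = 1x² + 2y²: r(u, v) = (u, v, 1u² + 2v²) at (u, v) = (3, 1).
H = 91*sqrt(53)/2809

With E = 4*u^2 + 1, F = 8*u*v, G = 16*v^2 + 1, L = 2/sqrt(4*u^2 + 16*v^2 + 1), M = 0, N = 4/sqrt(4*u^2 + 16*v^2 + 1), assemble
  H = (EN − 2FM + GL) / (2(EG − F²)) = (8*u^2 + 16*v^2 + 3)/(4*u^2 + 16*v^2 + 1)^(3/2).
At (u, v) = (3, 1): H = 91*sqrt(53)/2809.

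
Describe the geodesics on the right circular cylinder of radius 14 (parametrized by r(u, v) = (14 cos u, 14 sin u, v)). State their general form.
The cylinder is flat (K = 0) and locally isometric to the plane via the development (u, v) ↦ (14 u, v). Geodesics are the pre-images of straight lines: circles (v constant), vertical lines (u constant), and helices (v = c · u + d) for constants c, d.

A right cylinder has E = 14², F = 0, G = 1, so EG − F² = 14², and L = −14, M = N = 0, giving K = (LN − M²)/(EG − F²) = 0 everywhere. A flat surface is locally isometric to the Euclidean plane via the map (u, v) ↦ (14 u, v). Straight lines in the (x̃, ỹ) plane pull back to: (a) horizontal circles (v = const), (b) vertical generators (u = const), and (c) helices (14 u tan θ = v, i.e. v = c · u + d).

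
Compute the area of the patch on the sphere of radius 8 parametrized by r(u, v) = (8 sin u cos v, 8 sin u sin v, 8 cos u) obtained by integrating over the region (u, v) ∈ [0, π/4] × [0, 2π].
Area = 64*pi*(2 - sqrt(2))

Area = ∫∫ √(EG − F²) du dv with √(EG − F²) = 64*Abs(sin(u)). Integrating over [0, π/4] × [0, 2π] gives 64*pi*(2 - sqrt(2)).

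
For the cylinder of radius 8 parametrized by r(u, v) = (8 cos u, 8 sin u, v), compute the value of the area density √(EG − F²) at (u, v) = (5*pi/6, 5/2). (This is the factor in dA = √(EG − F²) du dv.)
√(EG − F²)|_{(5*pi/6, 5/2)} = 8

E = 64, F = 0, G = 1, so EG − F² = 64. Taking the positive square root: √(EG − F²) = 8. At (u, v) = (5*pi/6, 5/2): 8.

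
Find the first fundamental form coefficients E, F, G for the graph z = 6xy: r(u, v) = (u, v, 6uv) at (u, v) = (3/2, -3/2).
E = 82;  F = -81;  G = 82

Partials: r_u = (1, 0, 6*v), r_v = (0, 1, 6*u). As functions of (u, v):
  E = r_u · r_u = 36*v^2 + 1,
  F = r_u · r_v = 36*u*v,
  G = r_v · r_v = 36*u^2 + 1.
Evaluating at (u, v) = (3/2, -3/2): E = 82, F = -81, G = 82.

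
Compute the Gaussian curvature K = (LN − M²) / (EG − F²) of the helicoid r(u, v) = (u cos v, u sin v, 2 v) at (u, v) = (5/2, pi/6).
K = -64/1681

Coefficients of the first fundamental form: E = 1, F = 0, G = u^2 + 4.
Coefficients of the second fundamental form: L = 0, M = -2/sqrt(u^2 + 4), N = 0.
Assemble K = (LN − M²)/(EG − F²) = -4/(u^2 + 4)^2. At (u, v) = (5/2, pi/6): K = -64/1681.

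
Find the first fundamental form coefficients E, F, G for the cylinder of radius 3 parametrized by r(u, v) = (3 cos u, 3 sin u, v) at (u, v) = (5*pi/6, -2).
E = 9;  F = 0;  G = 1

Partials: r_u = (-3*sin(u), 3*cos(u), 0), r_v = (0, 0, 1). As functions of (u, v):
  E = r_u · r_u = 9,
  F = r_u · r_v = 0,
  G = r_v · r_v = 1.
Evaluating at (u, v) = (5*pi/6, -2): E = 9, F = 0, G = 1.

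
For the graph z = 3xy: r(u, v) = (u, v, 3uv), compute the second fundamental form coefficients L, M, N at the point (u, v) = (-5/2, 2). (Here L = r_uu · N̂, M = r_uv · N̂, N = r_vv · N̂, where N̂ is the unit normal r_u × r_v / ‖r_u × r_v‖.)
L = 0;  M = 6*sqrt(373)/373;  N = 0

Compute the unit normal N̂(u, v) = (-3*v/sqrt(9*u^2 + 9*v^2 + 1), -3*u/sqrt(9*u^2 + 9*v^2 + 1), 1/sqrt(9*u^2 + 9*v^2 + 1)), and the second partials r_uu, r_uv, r_vv. Take dot products:
  L(u, v) = r_uu · N̂ = 0,
  M(u, v) = r_uv · N̂ = 3/sqrt(9*u^2 + 9*v^2 + 1),
  N(u, v) = r_vv · N̂ = 0.
Evaluating at (u, v) = (-5/2, 2):
  L = 0, M = 6*sqrt(373)/373, N = 0.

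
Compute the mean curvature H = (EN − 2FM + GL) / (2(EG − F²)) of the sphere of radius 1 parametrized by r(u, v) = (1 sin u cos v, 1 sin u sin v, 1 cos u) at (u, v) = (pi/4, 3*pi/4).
H = -1

With E = 1, F = 0, G = sin(u)^2, L = -sin(u)/Abs(sin(u)), M = 0, N = -sin(u)^3/Abs(sin(u)), assemble
  H = (EN − 2FM + GL) / (2(EG − F²)) = -sin(u)/Abs(sin(u)).
At (u, v) = (pi/4, 3*pi/4): H = -1.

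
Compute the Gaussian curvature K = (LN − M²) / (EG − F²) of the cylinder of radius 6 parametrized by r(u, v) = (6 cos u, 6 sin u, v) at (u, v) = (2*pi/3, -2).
K = 0

Coefficients of the first fundamental form: E = 36, F = 0, G = 1.
Coefficients of the second fundamental form: L = -6, M = 0, N = 0.
Assemble K = (LN − M²)/(EG − F²) = 0. At (u, v) = (2*pi/3, -2): K = 0.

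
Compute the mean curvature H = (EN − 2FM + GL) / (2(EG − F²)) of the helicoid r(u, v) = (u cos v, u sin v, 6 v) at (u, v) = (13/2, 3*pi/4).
H = 0

With E = 1, F = 0, G = u^2 + 36, L = 0, M = -6/sqrt(u^2 + 36), N = 0, assemble
  H = (EN − 2FM + GL) / (2(EG − F²)) = 0.
At (u, v) = (13/2, 3*pi/4): H = 0.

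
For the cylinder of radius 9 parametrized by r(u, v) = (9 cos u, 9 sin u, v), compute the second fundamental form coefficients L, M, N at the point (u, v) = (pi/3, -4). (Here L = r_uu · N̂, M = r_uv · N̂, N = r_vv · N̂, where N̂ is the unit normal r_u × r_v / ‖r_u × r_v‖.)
L = -9;  M = 0;  N = 0

Compute the unit normal N̂(u, v) = (cos(u), sin(u), 0), and the second partials r_uu, r_uv, r_vv. Take dot products:
  L(u, v) = r_uu · N̂ = -9,
  M(u, v) = r_uv · N̂ = 0,
  N(u, v) = r_vv · N̂ = 0.
Evaluating at (u, v) = (pi/3, -4):
  L = -9, M = 0, N = 0.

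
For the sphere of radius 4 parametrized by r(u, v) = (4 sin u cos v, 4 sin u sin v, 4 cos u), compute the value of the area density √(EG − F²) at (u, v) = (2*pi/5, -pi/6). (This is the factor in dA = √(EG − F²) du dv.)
√(EG − F²)|_{(2*pi/5, -pi/6)} = 4*sqrt(2*sqrt(5) + 10)

E = 16, F = 0, G = 16*sin(u)^2, so EG − F² = 256*sin(u)^2. Taking the positive square root: √(EG − F²) = 16*Abs(sin(u)). At (u, v) = (2*pi/5, -pi/6): 4*sqrt(2*sqrt(5) + 10).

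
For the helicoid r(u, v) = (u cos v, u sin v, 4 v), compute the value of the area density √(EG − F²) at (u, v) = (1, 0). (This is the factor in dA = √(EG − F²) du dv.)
√(EG − F²)|_{(1, 0)} = sqrt(17)

E = 1, F = 0, G = u^2 + 16, so EG − F² = u^2 + 16. Taking the positive square root: √(EG − F²) = sqrt(u^2 + 16). At (u, v) = (1, 0): sqrt(17).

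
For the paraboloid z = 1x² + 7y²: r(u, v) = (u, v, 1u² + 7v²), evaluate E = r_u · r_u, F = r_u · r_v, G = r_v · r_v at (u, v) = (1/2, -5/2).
E = 2;  F = -35;  G = 1226

Partials: r_u = (1, 0, 2*u), r_v = (0, 1, 14*v). As functions of (u, v):
  E = r_u · r_u = 4*u^2 + 1,
  F = r_u · r_v = 28*u*v,
  G = r_v · r_v = 196*v^2 + 1.
Evaluating at (u, v) = (1/2, -5/2): E = 2, F = -35, G = 1226.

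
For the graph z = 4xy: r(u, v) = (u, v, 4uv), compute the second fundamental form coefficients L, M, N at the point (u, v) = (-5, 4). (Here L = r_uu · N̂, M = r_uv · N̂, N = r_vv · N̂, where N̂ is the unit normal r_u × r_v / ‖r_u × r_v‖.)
L = 0;  M = 4*sqrt(73)/219;  N = 0

Compute the unit normal N̂(u, v) = (-4*v/sqrt(16*u^2 + 16*v^2 + 1), -4*u/sqrt(16*u^2 + 16*v^2 + 1), 1/sqrt(16*u^2 + 16*v^2 + 1)), and the second partials r_uu, r_uv, r_vv. Take dot products:
  L(u, v) = r_uu · N̂ = 0,
  M(u, v) = r_uv · N̂ = 4/sqrt(16*u^2 + 16*v^2 + 1),
  N(u, v) = r_vv · N̂ = 0.
Evaluating at (u, v) = (-5, 4):
  L = 0, M = 4*sqrt(73)/219, N = 0.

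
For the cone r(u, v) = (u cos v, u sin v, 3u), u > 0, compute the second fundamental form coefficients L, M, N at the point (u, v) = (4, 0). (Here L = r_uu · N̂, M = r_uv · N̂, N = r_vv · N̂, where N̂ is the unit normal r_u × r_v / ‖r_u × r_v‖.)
L = 0;  M = 0;  N = 6*sqrt(10)/5

Compute the unit normal N̂(u, v) = (-3*sqrt(10)*u*cos(v)/(10*Abs(u)), -3*sqrt(10)*u*sin(v)/(10*Abs(u)), sqrt(10)*u/(10*Abs(u))), and the second partials r_uu, r_uv, r_vv. Take dot products:
  L(u, v) = r_uu · N̂ = 0,
  M(u, v) = r_uv · N̂ = 0,
  N(u, v) = r_vv · N̂ = 3*sqrt(10)*u^2/(10*Abs(u)).
Evaluating at (u, v) = (4, 0):
  L = 0, M = 0, N = 6*sqrt(10)/5.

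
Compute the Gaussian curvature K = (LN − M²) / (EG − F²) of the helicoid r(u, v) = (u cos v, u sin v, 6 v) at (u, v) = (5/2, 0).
K = -576/28561

Coefficients of the first fundamental form: E = 1, F = 0, G = u^2 + 36.
Coefficients of the second fundamental form: L = 0, M = -6/sqrt(u^2 + 36), N = 0.
Assemble K = (LN − M²)/(EG − F²) = -36/(u^2 + 36)^2. At (u, v) = (5/2, 0): K = -576/28561.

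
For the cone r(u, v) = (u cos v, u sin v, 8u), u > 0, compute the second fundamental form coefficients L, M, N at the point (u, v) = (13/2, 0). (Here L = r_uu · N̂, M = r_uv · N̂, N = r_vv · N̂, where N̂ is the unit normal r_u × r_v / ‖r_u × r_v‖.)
L = 0;  M = 0;  N = 4*sqrt(65)/5

Compute the unit normal N̂(u, v) = (-8*sqrt(65)*u*cos(v)/(65*Abs(u)), -8*sqrt(65)*u*sin(v)/(65*Abs(u)), sqrt(65)*u/(65*Abs(u))), and the second partials r_uu, r_uv, r_vv. Take dot products:
  L(u, v) = r_uu · N̂ = 0,
  M(u, v) = r_uv · N̂ = 0,
  N(u, v) = r_vv · N̂ = 8*sqrt(65)*u^2/(65*Abs(u)).
Evaluating at (u, v) = (13/2, 0):
  L = 0, M = 0, N = 4*sqrt(65)/5.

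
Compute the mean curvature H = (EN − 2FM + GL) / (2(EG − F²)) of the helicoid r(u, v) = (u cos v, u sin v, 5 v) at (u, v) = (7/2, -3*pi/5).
H = 0

With E = 1, F = 0, G = u^2 + 25, L = 0, M = -5/sqrt(u^2 + 25), N = 0, assemble
  H = (EN − 2FM + GL) / (2(EG − F²)) = 0.
At (u, v) = (7/2, -3*pi/5): H = 0.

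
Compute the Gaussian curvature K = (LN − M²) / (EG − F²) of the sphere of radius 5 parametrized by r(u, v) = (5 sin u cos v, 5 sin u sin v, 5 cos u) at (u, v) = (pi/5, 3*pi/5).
K = 1/25

Coefficients of the first fundamental form: E = 25, F = 0, G = 25*sin(u)^2.
Coefficients of the second fundamental form: L = -5*sin(u)/Abs(sin(u)), M = 0, N = -5*sin(u)^3/Abs(sin(u)).
Assemble K = (LN − M²)/(EG − F²) = 1/25. At (u, v) = (pi/5, 3*pi/5): K = 1/25.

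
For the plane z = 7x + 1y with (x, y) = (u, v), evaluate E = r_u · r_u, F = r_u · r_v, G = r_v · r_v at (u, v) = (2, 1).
E = 50;  F = 7;  G = 2

Partials: r_u = (1, 0, 7), r_v = (0, 1, 1). As functions of (u, v):
  E = r_u · r_u = 50,
  F = r_u · r_v = 7,
  G = r_v · r_v = 2.
Evaluating at (u, v) = (2, 1): E = 50, F = 7, G = 2.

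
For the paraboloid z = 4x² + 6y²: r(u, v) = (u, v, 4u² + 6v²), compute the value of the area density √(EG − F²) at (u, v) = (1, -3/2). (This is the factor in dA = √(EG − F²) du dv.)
√(EG − F²)|_{(1, -3/2)} = sqrt(389)

E = 64*u^2 + 1, F = 96*u*v, G = 144*v^2 + 1, so EG − F² = 64*u^2 + 144*v^2 + 1. Taking the positive square root: √(EG − F²) = sqrt(64*u^2 + 144*v^2 + 1). At (u, v) = (1, -3/2): sqrt(389).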